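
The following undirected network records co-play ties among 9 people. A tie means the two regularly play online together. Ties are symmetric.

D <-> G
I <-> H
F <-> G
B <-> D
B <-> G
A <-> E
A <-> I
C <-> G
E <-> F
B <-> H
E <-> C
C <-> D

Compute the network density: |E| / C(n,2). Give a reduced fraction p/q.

1/3

There are 12 edges and 9 nodes, so the maximum possible is C(9,2) = 36.
Density = 12/36 = 1/3.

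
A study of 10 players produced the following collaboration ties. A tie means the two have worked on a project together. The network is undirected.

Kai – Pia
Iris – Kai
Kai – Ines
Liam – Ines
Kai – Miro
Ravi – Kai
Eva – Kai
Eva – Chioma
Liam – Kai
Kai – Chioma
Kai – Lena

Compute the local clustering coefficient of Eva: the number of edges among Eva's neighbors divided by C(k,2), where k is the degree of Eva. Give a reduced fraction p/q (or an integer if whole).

1

Eva's neighbors: Chioma and Kai (k = 2).
Possible neighbor pairs: C(2,2) = 1. Edges among them: Chioma–Kai → e = 1.
Clustering(Eva) = 1/1.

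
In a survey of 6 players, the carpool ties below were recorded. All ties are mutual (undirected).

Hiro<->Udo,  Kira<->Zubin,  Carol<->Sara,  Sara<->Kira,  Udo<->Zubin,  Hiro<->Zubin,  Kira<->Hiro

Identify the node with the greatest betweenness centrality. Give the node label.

Kira

Unnormalized betweenness of each node: Carol:0, Hiro:3/2, Kira:6, Sara:4, Udo:0, Zubin:3/2.
Kira has the largest value, 6, making it the main broker — the node through which the most shortest paths run.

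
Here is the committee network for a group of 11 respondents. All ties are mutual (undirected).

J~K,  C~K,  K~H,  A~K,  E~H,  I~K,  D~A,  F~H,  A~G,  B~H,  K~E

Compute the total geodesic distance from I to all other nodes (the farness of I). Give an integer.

23

Distances from I: A:2, B:3, C:2, D:3, E:2, F:3, G:3, H:2, J:2, K:1.
Sum = 2 + 3 + 2 + 3 + 2 + 3 + 3 + 2 + 2 + 1 = 23.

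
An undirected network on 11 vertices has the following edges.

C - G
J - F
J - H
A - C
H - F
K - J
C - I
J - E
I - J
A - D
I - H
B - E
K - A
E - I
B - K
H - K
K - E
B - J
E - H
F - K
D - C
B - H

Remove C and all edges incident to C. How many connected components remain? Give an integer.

Without C, the remaining ties split the others into: {A, B, D, E, F, H, I, J, K}; {G}.
That's 2 separate components.

2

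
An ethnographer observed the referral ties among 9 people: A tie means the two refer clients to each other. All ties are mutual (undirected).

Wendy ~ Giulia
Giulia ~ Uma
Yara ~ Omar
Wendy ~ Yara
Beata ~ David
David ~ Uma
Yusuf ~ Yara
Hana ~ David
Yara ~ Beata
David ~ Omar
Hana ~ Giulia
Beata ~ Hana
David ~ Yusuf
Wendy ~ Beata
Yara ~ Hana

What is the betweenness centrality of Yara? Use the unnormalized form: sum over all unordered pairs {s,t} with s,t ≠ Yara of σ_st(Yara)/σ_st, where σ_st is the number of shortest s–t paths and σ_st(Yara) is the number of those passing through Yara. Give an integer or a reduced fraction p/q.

35/6

Pairs whose geodesics pass through Yara — Giulia–Yusuf: 2/4; Giulia–Omar: 2/4; Beata–Yusuf: 1/2; Beata–Omar: 1/2; Wendy–Yusuf: 1; Wendy–Omar: 1; Wendy–Hana: 1/3; Yusuf–Omar: 1/2; Yusuf–Hana: 1/2; Omar–Hana: 1/2.
All other pairs contribute 0.
Summing the contributions gives betweenness(Yara) = 35/6.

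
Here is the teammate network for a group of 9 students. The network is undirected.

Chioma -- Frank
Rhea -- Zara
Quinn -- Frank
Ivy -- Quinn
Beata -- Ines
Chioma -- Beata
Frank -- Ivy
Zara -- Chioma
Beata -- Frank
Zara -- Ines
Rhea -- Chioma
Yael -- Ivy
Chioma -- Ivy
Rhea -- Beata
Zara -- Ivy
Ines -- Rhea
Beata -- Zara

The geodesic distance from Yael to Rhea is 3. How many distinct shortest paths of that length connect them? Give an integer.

2

The shortest distance is 3. The length-3 paths are: Yael–Ivy–Chioma–Rhea; Yael–Ivy–Zara–Rhea.
That gives 2 distinct shortest paths.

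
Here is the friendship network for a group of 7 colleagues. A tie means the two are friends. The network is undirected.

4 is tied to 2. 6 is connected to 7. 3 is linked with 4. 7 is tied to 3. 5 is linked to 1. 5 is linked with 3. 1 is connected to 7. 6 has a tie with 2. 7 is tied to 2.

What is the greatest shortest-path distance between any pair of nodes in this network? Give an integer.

Eccentricity of each node (its greatest distance to any other): 1:3, 2:3, 3:2, 4:3, 5:3, 6:3, 7:2.
The maximum eccentricity is 3, realized for instance by the pair 6–5 via 6 – 7 – 3 – 5. So the diameter is 3.

3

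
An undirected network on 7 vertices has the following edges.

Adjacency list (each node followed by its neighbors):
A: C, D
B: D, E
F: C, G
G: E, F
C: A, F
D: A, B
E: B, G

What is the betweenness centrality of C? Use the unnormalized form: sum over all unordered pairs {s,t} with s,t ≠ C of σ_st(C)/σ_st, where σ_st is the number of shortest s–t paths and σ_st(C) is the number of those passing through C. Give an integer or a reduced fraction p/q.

3

Pairs whose geodesics pass through C — D–F: 1; G–A: 1; F–A: 1.
All other pairs contribute 0.
Summing the contributions gives betweenness(C) = 3.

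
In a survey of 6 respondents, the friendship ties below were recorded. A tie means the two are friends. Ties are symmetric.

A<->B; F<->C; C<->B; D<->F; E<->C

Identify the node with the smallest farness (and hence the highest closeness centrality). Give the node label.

C

Farness (sum of distances to all others) for each node — A:13, B:9, C:7, D:13, E:11, F:9.
The smallest farness is 7, for C, so C has the highest closeness.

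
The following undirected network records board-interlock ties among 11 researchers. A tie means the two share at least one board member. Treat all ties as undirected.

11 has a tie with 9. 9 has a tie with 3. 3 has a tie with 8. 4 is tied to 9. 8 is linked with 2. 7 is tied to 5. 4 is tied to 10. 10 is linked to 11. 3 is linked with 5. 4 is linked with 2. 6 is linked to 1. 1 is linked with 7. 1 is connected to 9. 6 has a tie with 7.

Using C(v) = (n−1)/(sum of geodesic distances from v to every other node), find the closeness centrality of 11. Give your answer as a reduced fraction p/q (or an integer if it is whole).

Distances from 11: 1:2, 2:3, 3:2, 4:2, 5:3, 6:3, 7:3, 8:3, 9:1, 10:1. Sum = 23.
n = 11, so closeness = 10/23.

10/23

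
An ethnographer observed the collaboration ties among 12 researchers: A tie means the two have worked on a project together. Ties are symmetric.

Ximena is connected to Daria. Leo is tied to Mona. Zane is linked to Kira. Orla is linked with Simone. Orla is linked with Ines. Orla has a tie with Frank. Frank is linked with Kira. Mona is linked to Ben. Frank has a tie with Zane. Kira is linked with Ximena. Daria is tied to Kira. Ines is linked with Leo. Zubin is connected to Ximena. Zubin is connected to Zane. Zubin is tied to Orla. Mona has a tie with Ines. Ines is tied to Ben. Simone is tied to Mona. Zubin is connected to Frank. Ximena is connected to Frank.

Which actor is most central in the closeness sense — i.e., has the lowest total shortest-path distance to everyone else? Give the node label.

Farness (sum of distances to all others) for each node — Ben:31, Daria:34, Frank:20, Ines:23, Kira:26, Leo:31, Mona:29, Orla:19, Simone:25, Ximena:26, Zane:27, Zubin:21.
The smallest farness is 19, for Orla, so Orla has the highest closeness.

Orla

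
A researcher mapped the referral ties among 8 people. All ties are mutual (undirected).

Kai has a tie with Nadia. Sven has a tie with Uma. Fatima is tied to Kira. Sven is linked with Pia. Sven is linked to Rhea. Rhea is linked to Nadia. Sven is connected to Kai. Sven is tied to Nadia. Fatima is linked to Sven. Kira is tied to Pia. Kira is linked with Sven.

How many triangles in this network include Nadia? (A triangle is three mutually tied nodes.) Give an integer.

2

Nadia's neighbors: Kai, Rhea, and Sven.
Neighbor pairs that are themselves tied: Nadia–Kai–Sven; Nadia–Rhea–Sven. Each forms one triangle with Nadia, for 2 in total.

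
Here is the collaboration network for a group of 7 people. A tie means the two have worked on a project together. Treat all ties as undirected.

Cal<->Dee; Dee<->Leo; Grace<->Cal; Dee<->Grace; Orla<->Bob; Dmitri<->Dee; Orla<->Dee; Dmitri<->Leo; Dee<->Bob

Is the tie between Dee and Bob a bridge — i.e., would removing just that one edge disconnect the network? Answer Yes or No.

No

Even without that edge, Dee still reaches Bob via Dee – Orla – Bob, so the network stays connected. Not a bridge.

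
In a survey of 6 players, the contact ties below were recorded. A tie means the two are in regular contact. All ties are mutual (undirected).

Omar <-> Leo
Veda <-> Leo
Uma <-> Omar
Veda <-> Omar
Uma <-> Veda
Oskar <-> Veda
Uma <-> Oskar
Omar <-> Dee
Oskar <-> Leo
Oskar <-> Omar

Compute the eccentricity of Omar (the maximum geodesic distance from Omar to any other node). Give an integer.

Distances from Omar: Dee:1, Leo:1, Oskar:1, Uma:1, Veda:1.
The largest is 1 (to Leo, Uma, Veda, Dee, and Oskar), so the eccentricity of Omar is 1.

1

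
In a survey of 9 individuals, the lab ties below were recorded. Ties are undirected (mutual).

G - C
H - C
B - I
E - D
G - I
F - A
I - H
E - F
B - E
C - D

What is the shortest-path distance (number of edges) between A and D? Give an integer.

One shortest route is A – F – E – D, which uses 3 edges, and at distance 2 from A we only reach {E}, which does not include D. So d(A,D) = 3.

3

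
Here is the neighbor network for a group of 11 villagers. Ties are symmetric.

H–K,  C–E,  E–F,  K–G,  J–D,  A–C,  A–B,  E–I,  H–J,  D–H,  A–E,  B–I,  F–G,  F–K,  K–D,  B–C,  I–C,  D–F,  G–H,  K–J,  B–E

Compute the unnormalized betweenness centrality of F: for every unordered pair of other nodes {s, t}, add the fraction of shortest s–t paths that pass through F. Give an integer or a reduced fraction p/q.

76/3

Pairs whose geodesics pass through F — A–J: 2/2; A–G: 1; A–K: 1; A–D: 1; A–H: 3/3; C–J: 2/2; C–G: 1; C–K: 1; C–D: 1; C–H: 3/3; I–J: 2/2; I–G: 1; I–K: 1; I–D: 1 … (+12 more pairs).
All other pairs contribute 0.
Summing the contributions gives betweenness(F) = 76/3.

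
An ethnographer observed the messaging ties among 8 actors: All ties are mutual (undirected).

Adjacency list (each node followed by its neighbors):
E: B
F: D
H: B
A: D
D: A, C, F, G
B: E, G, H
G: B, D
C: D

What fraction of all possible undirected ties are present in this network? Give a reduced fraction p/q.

There are 7 edges and 8 nodes, so the maximum possible is C(8,2) = 28.
Density = 7/28 = 1/4.

1/4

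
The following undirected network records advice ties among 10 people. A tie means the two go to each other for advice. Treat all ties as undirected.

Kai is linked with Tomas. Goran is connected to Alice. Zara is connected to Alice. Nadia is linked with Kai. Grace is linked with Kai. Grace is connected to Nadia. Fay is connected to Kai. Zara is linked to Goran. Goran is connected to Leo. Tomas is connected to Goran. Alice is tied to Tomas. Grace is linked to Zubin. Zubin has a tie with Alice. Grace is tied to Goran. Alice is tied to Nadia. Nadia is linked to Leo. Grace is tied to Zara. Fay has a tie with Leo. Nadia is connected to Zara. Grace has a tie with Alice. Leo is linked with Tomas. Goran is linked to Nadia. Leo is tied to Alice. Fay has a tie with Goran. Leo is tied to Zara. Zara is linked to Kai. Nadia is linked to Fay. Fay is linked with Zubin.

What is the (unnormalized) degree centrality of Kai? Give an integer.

Kai is directly tied to Fay, Grace, Nadia, Tomas, and Zara. That is 5 neighbors, so the degree of Kai is 5.

5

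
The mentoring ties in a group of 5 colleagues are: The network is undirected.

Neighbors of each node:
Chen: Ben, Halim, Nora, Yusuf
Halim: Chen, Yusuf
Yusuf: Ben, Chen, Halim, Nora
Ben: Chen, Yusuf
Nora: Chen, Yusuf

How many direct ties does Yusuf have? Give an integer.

4

Yusuf is directly tied to Ben, Chen, Halim, and Nora. That is 4 neighbors, so the degree of Yusuf is 4.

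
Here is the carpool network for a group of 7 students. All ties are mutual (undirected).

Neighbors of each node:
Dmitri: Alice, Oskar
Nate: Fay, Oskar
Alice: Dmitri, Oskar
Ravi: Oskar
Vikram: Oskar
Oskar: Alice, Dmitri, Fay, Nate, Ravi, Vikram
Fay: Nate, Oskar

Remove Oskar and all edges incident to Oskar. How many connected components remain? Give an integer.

4

Without Oskar, the remaining ties split the others into: {Alice, Dmitri}; {Fay, Nate}; {Ravi}; {Vikram}.
That's 4 separate components.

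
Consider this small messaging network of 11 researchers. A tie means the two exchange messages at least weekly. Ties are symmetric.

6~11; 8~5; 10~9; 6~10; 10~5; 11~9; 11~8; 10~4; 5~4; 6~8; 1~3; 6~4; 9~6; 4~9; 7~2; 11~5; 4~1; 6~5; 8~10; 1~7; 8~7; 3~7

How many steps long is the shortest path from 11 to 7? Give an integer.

2

One shortest route is 11 – 8 – 7, which uses 2 edges, and 11 and 7 are not directly tied, so nothing shorter exists. So d(11,7) = 2.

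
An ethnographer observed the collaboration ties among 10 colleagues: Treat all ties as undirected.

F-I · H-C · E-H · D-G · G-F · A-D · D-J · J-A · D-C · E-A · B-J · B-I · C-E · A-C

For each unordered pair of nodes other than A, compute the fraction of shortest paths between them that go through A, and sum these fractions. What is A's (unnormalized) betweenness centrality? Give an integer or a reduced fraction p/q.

Pairs whose geodesics pass through A — C–I: 1/3; C–B: 1/2; C–J: 1/2; D–E: 1/2; G–E: 1/2; F–E: 1/2; I–E: 1; I–H: 2/4; B–E: 1; B–H: 2/3; J–E: 1; J–H: 2/3.
All other pairs contribute 0.
Summing the contributions gives betweenness(A) = 23/3.

23/3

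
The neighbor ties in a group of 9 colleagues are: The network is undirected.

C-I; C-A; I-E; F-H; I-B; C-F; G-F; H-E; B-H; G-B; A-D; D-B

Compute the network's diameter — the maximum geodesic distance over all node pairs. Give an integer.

3

Eccentricity of each node (its greatest distance to any other): A:3, B:2, C:2, D:3, E:3, F:3, G:3, H:3, I:2.
The maximum eccentricity is 3, realized for instance by the pair A–G via A – D – B – G. So the diameter is 3.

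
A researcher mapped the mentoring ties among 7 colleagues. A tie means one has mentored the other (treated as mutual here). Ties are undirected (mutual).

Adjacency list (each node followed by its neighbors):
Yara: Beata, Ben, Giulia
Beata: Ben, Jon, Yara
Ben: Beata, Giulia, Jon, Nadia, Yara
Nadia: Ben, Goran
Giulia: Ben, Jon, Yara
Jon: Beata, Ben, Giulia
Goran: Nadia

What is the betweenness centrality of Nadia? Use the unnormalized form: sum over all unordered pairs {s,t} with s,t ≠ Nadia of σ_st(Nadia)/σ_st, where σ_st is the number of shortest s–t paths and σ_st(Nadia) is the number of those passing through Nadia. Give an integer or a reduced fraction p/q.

5

Pairs whose geodesics pass through Nadia — Yara–Goran: 1; Ben–Goran: 1; Giulia–Goran: 1; Beata–Goran: 1; Jon–Goran: 1.
All other pairs contribute 0.
Summing the contributions gives betweenness(Nadia) = 5.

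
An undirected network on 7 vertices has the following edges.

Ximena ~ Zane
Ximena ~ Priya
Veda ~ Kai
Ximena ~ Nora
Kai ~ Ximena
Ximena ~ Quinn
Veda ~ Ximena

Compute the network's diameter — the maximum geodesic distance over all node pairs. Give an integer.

2

Eccentricity of each node (its greatest distance to any other): Kai:2, Nora:2, Priya:2, Quinn:2, Veda:2, Ximena:1, Zane:2.
The maximum eccentricity is 2, realized for instance by the pair Veda–Priya via Veda – Ximena – Priya. So the diameter is 2.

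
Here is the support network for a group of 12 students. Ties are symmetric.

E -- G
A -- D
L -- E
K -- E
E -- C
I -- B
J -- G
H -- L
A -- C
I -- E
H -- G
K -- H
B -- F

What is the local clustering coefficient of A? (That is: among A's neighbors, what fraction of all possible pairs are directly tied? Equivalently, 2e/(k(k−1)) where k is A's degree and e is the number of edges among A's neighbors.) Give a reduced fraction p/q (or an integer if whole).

0

A's neighbors: C and D (k = 2).
Possible neighbor pairs: C(2,2) = 1. Edges among them: none → e = 0.
Clustering(A) = 0/1.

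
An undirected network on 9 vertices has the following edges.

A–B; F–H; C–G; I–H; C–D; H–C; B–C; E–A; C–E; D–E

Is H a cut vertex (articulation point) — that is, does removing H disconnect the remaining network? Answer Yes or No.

Removing H leaves {A, B, C, D, E, and G} with no path to {I}, so the network splits into 3 components. H is a cut vertex.

Yes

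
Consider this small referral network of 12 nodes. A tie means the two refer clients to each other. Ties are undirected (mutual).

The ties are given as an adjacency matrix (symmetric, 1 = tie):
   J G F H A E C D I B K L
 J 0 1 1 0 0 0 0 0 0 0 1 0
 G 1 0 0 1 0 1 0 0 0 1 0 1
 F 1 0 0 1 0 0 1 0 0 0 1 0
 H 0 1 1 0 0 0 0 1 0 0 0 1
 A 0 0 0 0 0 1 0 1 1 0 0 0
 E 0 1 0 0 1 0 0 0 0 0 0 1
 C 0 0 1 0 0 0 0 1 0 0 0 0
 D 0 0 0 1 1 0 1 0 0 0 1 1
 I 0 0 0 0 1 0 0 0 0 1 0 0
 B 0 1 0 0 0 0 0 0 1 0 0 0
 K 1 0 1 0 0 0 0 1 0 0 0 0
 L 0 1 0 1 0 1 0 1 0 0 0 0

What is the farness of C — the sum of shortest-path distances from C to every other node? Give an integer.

25

Distances from C: A:2, B:4, D:1, E:3, F:1, G:3, H:2, I:3, J:2, K:2, L:2.
Sum = 2 + 4 + 1 + 3 + 1 + 3 + 2 + 3 + 2 + 2 + 2 = 25.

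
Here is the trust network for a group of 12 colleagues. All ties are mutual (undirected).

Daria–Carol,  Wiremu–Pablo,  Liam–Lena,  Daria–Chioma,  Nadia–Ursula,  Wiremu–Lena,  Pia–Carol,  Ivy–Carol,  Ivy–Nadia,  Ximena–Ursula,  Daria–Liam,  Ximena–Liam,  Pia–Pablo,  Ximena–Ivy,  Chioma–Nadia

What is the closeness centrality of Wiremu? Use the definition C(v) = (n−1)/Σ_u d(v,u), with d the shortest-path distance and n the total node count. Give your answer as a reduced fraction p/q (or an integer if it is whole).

Distances from Wiremu: Carol:3, Chioma:4, Daria:3, Ivy:4, Lena:1, Liam:2, Nadia:5, Pablo:1, Pia:2, Ursula:4, Ximena:3. Sum = 32.
n = 12, so closeness = 11/32.

11/32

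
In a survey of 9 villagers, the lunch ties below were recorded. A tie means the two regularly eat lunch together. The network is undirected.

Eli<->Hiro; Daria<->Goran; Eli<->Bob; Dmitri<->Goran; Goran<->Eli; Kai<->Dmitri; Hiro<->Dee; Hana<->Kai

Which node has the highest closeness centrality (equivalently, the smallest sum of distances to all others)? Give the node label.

Farness (sum of distances to all others) for each node — Bob:23, Daria:22, Dee:28, Dmitri:18, Eli:16, Goran:15, Hana:30, Hiro:21, Kai:23.
The smallest farness is 15, for Goran, so Goran has the highest closeness.

Goran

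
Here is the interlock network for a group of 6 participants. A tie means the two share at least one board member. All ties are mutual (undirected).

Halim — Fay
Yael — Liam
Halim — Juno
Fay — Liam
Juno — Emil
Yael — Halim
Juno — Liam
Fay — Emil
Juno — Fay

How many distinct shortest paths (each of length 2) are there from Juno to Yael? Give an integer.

2

The shortest distance is 2. The length-2 paths are: Juno–Liam–Yael; Juno–Halim–Yael.
That gives 2 distinct shortest paths.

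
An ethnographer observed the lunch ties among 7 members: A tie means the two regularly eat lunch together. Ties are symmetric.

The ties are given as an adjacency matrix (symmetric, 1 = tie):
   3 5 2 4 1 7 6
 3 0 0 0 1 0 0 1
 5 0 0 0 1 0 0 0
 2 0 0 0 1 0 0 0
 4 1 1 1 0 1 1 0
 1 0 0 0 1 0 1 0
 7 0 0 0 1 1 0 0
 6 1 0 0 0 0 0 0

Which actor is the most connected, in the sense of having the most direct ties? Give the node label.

4

Degrees — 1:2, 2:1, 3:2, 4:5, 5:1, 6:1, 7:2.
The maximum is 5, attained only by 4.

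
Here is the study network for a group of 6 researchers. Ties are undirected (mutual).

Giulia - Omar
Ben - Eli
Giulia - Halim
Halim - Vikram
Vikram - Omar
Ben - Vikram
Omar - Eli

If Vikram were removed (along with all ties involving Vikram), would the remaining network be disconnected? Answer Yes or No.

Even without Vikram, every remaining node can still reach every other (the residual graph is connected), so Vikram is not a cut vertex.

No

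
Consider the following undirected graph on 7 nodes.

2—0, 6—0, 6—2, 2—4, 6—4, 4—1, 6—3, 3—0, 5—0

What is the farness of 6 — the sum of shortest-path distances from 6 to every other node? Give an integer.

Distances from 6: 0:1, 1:2, 2:1, 3:1, 4:1, 5:2.
Sum = 1 + 2 + 1 + 1 + 1 + 2 = 8.

8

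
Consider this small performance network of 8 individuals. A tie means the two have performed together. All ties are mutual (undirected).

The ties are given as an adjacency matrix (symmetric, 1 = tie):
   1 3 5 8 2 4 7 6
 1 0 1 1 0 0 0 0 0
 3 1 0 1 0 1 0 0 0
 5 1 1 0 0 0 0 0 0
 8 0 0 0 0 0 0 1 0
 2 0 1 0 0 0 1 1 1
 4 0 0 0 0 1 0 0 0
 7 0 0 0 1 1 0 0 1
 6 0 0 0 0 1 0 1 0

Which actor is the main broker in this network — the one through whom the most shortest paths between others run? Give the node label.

Unnormalized betweenness of each node: 1:0, 2:15, 3:10, 4:0, 5:0, 6:0, 7:6, 8:0.
2 has the largest value, 15, making it the main broker — the node through which the most shortest paths run.

2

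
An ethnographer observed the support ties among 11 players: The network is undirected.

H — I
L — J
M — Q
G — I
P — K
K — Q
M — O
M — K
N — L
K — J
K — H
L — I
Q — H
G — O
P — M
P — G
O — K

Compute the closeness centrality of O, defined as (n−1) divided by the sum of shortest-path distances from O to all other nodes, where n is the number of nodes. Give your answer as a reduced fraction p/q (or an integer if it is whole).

Distances from O: G:1, H:2, I:2, J:2, K:1, L:3, M:1, N:4, P:2, Q:2. Sum = 20.
n = 11, so closeness = 10/20 = 1/2.

1/2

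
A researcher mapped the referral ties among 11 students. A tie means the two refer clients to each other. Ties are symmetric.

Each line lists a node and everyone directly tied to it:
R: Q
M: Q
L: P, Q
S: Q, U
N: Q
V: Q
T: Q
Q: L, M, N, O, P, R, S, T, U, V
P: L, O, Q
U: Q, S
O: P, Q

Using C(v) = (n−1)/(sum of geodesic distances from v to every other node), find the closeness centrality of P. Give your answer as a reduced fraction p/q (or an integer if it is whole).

Distances from P: L:1, M:2, N:2, O:1, Q:1, R:2, S:2, T:2, U:2, V:2. Sum = 17.
n = 11, so closeness = 10/17.

10/17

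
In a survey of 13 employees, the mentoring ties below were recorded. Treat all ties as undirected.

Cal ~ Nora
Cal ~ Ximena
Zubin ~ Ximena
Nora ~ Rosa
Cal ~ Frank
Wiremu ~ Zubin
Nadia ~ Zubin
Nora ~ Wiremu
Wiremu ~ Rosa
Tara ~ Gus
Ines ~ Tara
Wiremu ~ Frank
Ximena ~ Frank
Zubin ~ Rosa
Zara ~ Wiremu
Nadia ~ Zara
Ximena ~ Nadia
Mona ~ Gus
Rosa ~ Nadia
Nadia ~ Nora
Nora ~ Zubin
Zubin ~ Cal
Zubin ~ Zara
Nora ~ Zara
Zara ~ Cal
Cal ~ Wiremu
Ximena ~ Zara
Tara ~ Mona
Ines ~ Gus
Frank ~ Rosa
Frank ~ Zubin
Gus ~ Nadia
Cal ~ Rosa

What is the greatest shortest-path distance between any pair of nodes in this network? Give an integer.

4

Eccentricity of each node (its greatest distance to any other): Cal:4, Frank:4, Gus:3, Ines:4, Mona:4, Nadia:2, Nora:3, Rosa:3, Tara:4, Wiremu:4, Ximena:3, Zara:3, Zubin:3.
The maximum eccentricity is 4, realized for instance by the pair Frank–Mona via Frank – Rosa – Nadia – Gus – Mona. So the diameter is 4.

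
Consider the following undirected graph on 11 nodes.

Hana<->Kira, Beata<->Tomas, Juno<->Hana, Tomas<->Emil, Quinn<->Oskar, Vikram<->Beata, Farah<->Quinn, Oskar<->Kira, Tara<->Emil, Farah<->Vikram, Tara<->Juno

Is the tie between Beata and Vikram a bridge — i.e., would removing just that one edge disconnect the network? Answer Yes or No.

No

Even without that edge, Beata still reaches Vikram via Beata – Tomas – Emil – Tara – Juno – Hana – Kira – Oskar – Quinn – Farah – Vikram, so the network stays connected. Not a bridge.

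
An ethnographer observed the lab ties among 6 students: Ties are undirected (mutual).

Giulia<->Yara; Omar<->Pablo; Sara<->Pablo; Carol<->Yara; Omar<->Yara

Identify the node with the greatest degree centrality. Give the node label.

Degrees — Carol:1, Giulia:1, Omar:2, Pablo:2, Sara:1, Yara:3.
The maximum is 3, attained only by Yara.

Yara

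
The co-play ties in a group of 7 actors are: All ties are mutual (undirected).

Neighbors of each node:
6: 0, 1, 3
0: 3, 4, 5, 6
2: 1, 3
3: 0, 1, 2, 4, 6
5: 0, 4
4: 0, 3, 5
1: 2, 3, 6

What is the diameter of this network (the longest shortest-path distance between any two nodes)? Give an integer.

3

Eccentricity of each node (its greatest distance to any other): 0:2, 1:3, 2:3, 3:2, 4:2, 5:3, 6:2.
The maximum eccentricity is 3, realized for instance by the pair 1–5 via 1 – 3 – 4 – 5. So the diameter is 3.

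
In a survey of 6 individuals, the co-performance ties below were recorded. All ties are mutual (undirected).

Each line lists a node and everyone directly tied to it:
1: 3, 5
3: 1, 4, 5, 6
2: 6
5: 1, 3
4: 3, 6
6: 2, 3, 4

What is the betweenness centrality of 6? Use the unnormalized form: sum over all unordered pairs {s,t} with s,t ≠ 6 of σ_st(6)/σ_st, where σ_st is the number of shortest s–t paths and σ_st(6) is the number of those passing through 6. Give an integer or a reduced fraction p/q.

4

Pairs whose geodesics pass through 6 — 3–2: 1; 1–2: 1; 5–2: 1; 4–2: 1.
All other pairs contribute 0.
Summing the contributions gives betweenness(6) = 4.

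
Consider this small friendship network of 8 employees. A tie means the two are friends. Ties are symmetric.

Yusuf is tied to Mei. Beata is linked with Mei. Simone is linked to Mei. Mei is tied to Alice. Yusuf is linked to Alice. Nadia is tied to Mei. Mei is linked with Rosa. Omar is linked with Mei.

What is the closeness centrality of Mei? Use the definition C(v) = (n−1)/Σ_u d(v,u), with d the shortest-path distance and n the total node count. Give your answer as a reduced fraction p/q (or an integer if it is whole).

Distances from Mei: Alice:1, Beata:1, Nadia:1, Omar:1, Rosa:1, Simone:1, Yusuf:1. Sum = 7.
n = 8, so closeness = 7/7 = 1.

1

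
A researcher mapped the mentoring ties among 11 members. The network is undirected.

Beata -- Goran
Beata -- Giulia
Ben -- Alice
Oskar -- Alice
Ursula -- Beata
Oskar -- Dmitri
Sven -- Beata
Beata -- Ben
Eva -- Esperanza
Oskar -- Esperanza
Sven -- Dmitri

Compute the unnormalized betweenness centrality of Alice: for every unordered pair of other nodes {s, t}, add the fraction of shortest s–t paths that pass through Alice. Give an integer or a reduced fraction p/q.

Pairs whose geodesics pass through Alice — Dmitri–Ben: 1/2; Eva–Goran: 1/2; Eva–Beata: 1/2; Eva–Ursula: 1/2; Eva–Giulia: 1/2; Eva–Ben: 1; Goran–Oskar: 1/2; Goran–Esperanza: 1/2; Beata–Oskar: 1/2; Beata–Esperanza: 1/2; Ursula–Oskar: 1/2; Ursula–Esperanza: 1/2; Giulia–Oskar: 1/2; Giulia–Esperanza: 1/2 … (+2 more pairs).
All other pairs contribute 0.
Summing the contributions gives betweenness(Alice) = 19/2.

19/2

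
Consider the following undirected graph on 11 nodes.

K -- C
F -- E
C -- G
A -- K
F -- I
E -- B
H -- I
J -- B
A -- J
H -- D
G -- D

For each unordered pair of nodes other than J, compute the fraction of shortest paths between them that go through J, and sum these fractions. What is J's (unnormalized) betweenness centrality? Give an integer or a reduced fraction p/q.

10

Pairs whose geodesics pass through J — G–B: 1; I–A: 1; F–A: 1; F–K: 1; E–A: 1; E–K: 1; E–C: 1; B–A: 1; B–K: 1; B–C: 1.
All other pairs contribute 0.
Summing the contributions gives betweenness(J) = 10.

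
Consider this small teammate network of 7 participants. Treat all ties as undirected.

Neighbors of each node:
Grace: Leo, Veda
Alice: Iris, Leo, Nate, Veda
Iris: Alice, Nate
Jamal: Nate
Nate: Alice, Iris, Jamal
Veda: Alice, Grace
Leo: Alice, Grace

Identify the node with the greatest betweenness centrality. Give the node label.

Alice

Unnormalized betweenness of each node: Alice:19/2, Grace:1/2, Iris:0, Jamal:0, Leo:2, Nate:5, Veda:2.
Alice has the largest value, 19/2, making it the main broker — the node through which the most shortest paths run.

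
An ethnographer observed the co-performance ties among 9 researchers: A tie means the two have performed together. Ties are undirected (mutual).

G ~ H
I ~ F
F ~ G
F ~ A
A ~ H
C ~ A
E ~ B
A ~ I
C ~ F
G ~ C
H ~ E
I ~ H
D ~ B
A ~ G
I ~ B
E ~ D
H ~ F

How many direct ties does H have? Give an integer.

5

H is directly tied to A, E, F, G, and I. That is 5 neighbors, so the degree of H is 5.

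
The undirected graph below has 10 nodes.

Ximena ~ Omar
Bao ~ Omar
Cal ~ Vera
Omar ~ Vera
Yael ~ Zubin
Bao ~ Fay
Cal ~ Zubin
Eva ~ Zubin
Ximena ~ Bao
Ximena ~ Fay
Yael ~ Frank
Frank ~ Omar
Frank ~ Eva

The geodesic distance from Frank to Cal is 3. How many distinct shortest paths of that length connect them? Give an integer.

3

The shortest distance is 3. The length-3 paths are: Frank–Omar–Vera–Cal; Frank–Eva–Zubin–Cal; Frank–Yael–Zubin–Cal.
That gives 3 distinct shortest paths.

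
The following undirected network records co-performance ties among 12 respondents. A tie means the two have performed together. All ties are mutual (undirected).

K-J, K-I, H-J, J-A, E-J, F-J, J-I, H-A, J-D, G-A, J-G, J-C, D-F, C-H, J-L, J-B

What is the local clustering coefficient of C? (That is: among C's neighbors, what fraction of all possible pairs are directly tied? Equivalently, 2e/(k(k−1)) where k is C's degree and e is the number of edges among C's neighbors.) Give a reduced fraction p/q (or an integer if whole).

1

C's neighbors: H and J (k = 2).
Possible neighbor pairs: C(2,2) = 1. Edges among them: H–J → e = 1.
Clustering(C) = 1/1.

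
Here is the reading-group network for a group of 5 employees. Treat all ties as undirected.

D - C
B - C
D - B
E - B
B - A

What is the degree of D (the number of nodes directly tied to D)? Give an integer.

D is directly tied to B and C. That is 2 neighbors, so the degree of D is 2.

2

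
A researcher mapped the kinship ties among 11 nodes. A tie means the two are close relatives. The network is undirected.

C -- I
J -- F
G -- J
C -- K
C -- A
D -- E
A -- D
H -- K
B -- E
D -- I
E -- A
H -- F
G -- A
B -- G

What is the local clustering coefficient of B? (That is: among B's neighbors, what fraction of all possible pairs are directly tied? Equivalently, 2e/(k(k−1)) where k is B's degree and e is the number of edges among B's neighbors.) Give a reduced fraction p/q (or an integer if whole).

B's neighbors: E and G (k = 2).
Possible neighbor pairs: C(2,2) = 1. Edges among them: none → e = 0.
Clustering(B) = 0/1.

0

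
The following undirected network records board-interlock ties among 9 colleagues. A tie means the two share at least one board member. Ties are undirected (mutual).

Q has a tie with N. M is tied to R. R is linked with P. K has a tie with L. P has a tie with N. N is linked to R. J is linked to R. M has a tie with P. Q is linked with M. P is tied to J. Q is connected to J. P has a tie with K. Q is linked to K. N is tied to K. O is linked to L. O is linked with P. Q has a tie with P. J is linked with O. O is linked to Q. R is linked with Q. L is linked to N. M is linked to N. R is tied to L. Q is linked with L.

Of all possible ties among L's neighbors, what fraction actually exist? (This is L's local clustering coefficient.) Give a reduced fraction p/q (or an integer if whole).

3/5

L's neighbors: K, N, O, Q, and R (k = 5).
Possible neighbor pairs: C(5,2) = 10. Edges among them: K–N, K–Q, N–Q, N–R, O–Q, Q–R → e = 6.
Clustering(L) = 6/10 = 3/5.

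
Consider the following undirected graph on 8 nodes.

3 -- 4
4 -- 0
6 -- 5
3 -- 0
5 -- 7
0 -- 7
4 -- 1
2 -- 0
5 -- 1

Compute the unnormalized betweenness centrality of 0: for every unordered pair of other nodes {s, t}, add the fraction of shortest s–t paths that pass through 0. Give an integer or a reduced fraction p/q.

Pairs whose geodesics pass through 0 — 2–3: 1; 2–4: 1; 2–5: 1; 2–7: 1; 2–6: 1; 2–1: 1; 3–5: 1/2; 3–7: 1; 3–6: 1/2; 4–7: 1.
All other pairs contribute 0.
Summing the contributions gives betweenness(0) = 9.

9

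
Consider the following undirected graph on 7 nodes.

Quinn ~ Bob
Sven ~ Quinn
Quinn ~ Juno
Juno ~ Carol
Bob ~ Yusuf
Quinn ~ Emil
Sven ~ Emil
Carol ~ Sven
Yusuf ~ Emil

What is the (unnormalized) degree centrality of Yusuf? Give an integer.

Yusuf is directly tied to Bob and Emil. That is 2 neighbors, so the degree of Yusuf is 2.

2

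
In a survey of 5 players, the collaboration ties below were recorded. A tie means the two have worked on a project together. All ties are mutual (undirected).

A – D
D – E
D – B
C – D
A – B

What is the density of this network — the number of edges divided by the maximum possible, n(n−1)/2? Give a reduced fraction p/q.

There are 5 edges and 5 nodes, so the maximum possible is C(5,2) = 10.
Density = 5/10 = 1/2.

1/2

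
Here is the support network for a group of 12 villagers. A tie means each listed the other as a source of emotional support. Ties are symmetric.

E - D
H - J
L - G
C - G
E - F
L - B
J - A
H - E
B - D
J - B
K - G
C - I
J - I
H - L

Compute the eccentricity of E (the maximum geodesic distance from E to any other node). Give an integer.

4

Distances from E: A:3, B:2, C:4, D:1, F:1, G:3, H:1, I:3, J:2, K:4, L:2.
The largest is 4 (to C and K), so the eccentricity of E is 4.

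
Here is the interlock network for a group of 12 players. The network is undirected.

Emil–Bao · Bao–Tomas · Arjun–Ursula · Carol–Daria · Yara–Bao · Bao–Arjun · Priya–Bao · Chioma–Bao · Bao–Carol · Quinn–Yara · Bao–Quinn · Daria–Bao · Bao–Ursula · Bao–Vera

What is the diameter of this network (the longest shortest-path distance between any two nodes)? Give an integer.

Eccentricity of each node (its greatest distance to any other): Arjun:2, Bao:1, Carol:2, Chioma:2, Daria:2, Emil:2, Priya:2, Quinn:2, Tomas:2, Ursula:2, Vera:2, Yara:2.
The maximum eccentricity is 2, realized for instance by the pair Chioma–Arjun via Chioma – Bao – Arjun. So the diameter is 2.

2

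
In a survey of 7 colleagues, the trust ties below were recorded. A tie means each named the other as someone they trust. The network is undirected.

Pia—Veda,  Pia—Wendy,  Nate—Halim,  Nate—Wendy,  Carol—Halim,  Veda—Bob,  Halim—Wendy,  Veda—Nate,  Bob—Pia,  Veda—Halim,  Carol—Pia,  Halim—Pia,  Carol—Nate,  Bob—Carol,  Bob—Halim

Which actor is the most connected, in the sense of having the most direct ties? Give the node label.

Degrees — Bob:4, Carol:4, Halim:6, Nate:4, Pia:5, Veda:4, Wendy:3.
The maximum is 6, attained only by Halim.

Halim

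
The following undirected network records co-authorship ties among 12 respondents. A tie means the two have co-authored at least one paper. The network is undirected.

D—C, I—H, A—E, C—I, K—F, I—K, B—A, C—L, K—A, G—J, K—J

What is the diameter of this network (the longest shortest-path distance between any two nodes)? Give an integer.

Eccentricity of each node (its greatest distance to any other): A:4, B:5, C:4, D:5, E:5, F:4, G:5, H:4, I:3, J:4, K:3, L:5.
The maximum eccentricity is 5, realized for instance by the pair B–L via B – A – K – I – C – L. So the diameter is 5.

5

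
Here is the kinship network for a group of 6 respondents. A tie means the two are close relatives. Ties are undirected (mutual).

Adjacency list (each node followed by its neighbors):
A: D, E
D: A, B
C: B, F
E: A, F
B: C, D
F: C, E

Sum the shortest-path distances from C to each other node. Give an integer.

Distances from C: A:3, B:1, D:2, E:2, F:1.
Sum = 3 + 1 + 2 + 2 + 1 = 9.

9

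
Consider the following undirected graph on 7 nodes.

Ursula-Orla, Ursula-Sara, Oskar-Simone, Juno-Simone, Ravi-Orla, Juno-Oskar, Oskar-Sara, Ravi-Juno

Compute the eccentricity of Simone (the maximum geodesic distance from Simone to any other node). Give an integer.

3

Distances from Simone: Juno:1, Orla:3, Oskar:1, Ravi:2, Sara:2, Ursula:3.
The largest is 3 (to Orla and Ursula), so the eccentricity of Simone is 3.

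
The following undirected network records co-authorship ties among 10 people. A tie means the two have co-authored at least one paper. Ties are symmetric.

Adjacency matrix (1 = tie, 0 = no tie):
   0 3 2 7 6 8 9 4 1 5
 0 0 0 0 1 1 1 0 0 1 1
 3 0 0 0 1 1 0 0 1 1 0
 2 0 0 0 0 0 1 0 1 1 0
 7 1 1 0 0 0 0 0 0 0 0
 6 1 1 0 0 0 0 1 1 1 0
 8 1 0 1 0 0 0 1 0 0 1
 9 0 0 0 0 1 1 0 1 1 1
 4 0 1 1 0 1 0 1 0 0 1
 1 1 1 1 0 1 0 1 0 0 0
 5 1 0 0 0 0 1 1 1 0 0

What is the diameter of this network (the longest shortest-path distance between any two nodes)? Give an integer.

Eccentricity of each node (its greatest distance to any other): 0:2, 1:2, 2:3, 3:3, 4:2, 5:2, 6:2, 7:3, 8:3, 9:3.
The maximum eccentricity is 3, realized for instance by the pair 3–8 via 3 – 7 – 0 – 8. So the diameter is 3.

3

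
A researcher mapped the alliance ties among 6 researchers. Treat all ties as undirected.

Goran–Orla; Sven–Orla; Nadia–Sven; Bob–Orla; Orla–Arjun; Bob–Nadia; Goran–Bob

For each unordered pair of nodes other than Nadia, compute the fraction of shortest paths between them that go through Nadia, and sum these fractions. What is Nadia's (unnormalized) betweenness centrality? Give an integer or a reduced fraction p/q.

Pairs whose geodesics pass through Nadia — Bob–Sven: 1/2.
All other pairs contribute 0.
Summing the contributions gives betweenness(Nadia) = 1/2.

1/2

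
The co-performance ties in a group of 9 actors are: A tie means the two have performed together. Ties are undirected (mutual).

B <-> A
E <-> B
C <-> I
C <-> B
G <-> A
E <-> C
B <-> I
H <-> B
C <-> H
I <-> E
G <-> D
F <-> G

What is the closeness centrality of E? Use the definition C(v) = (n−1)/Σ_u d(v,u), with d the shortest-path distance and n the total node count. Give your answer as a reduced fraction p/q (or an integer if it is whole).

4/9

Distances from E: A:2, B:1, C:1, D:4, F:4, G:3, H:2, I:1. Sum = 18.
n = 9, so closeness = 8/18 = 4/9.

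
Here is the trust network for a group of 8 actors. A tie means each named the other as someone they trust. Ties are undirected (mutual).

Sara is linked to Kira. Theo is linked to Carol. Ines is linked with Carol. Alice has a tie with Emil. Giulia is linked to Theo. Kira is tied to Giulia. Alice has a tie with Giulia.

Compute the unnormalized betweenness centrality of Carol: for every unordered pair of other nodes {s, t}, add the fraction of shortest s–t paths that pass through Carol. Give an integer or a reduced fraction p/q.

6

Pairs whose geodesics pass through Carol — Theo–Ines: 1; Giulia–Ines: 1; Kira–Ines: 1; Alice–Ines: 1; Ines–Emil: 1; Ines–Sara: 1.
All other pairs contribute 0.
Summing the contributions gives betweenness(Carol) = 6.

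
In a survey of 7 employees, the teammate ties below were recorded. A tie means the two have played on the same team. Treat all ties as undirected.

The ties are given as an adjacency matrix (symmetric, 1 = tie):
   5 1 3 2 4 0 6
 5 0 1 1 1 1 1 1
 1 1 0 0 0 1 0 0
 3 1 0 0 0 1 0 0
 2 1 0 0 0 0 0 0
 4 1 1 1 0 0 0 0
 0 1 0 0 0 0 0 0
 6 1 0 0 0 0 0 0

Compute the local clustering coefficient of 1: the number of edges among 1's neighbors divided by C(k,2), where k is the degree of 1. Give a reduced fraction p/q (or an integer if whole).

1

1's neighbors: 4 and 5 (k = 2).
Possible neighbor pairs: C(2,2) = 1. Edges among them: 4–5 → e = 1.
Clustering(1) = 1/1.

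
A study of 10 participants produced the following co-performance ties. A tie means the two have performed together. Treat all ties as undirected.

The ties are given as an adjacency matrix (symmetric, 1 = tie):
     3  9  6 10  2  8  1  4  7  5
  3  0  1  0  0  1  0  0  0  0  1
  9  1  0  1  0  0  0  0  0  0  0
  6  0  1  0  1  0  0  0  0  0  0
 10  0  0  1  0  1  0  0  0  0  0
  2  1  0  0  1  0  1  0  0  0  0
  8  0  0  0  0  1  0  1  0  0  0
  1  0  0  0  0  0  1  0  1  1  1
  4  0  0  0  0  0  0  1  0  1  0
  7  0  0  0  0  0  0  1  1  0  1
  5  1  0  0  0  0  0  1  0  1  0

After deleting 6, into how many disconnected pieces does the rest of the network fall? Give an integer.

1

6's neighbors (9 and 10) remain reachable from one another through other ties, so the rest of the network stays in one piece.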